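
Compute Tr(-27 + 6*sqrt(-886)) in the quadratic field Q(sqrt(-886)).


Tr(a + b*sqrt(d)) = (a + b*sqrt(d)) + (a - b*sqrt(d)) = 2a
= 2 * (-27)
= -54

-54


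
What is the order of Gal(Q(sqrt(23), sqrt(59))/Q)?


The 2 square roots of distinct primes are multiplicatively independent over Q,
so [K:Q] = 2^2 and Gal(K/Q) is isomorphic to (Z/2Z)^2.
|Gal| = 2^2 = 4

4


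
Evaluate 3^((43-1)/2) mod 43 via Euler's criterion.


p = 43 is prime and the exponent is (p-1)/2 = 21, so by Euler's criterion 3^21 = (3/43) = +1 or -1 mod 43.
Compute by square-and-multiply:
  21 = 16 + 4 + 1 (binary 10101)
  Repeated squaring mod 43: 3^1 = 3, 3^2 = 9, 3^4 = 38, 3^8 = 25, 3^16 = 23
  3^21 = 3^16 * 3^4 * 3^1 = 23 * 38 * 3 mod 43
    23 * 38 = 874 = 14 mod 43
    14 * 3 = 42 = 42 mod 43
  3^21 = 42 mod 43
Result 42 = p - 1 = -1 mod 43: 3 is a quadratic non-residue mod 43. As a residue in [0, p-1] the value is 42.
3^21 mod 43 = 42

42


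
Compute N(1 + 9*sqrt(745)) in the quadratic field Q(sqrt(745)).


N(a + b*sqrt(d)) = a^2 - d*b^2
= (1)^2 - (745)*(9)^2
= 1 - 60345
= -60344

-60344


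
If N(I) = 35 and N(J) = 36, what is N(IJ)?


N(IJ) = N(I) * N(J)
= 35 * 36
= 1260

1260


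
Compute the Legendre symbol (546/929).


p = 929 is prime, so compute (546/929) with the reciprocity algorithm (Jacobi-symbol steps: pull out 2s via (2/n), flip via reciprocity, reduce):
  pull out 2: (2/929) = +1  (since 929 mod 8 = 1)
  reciprocity: (273/929) -> +(929/273)
  reduce: (110/273)
  pull out 2: (2/273) = +1  (since 273 mod 8 = 1)
  reciprocity: (55/273) -> +(273/55)
  reduce: (53/55)
  reciprocity: (53/55) -> +(55/53)
  reduce: (2/53)
  pull out 2: (2/53) = -1  (since 53 mod 8 = 5)
  (1/53) = 1
Product of signs = -1
(546/929) = -1

-1


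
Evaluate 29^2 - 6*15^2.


x^2 - d*y^2
= 29^2 - 6*15^2
= 841 - 1350
= -509

-509


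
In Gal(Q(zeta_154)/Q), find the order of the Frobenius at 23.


The Frobenius at p in Gal(Q(zeta_n)/Q) = (Z/nZ)* is the class of p, so its order is ord_154(23), the smallest k >= 1 with 23^k = 1 mod 154.
n = 154 = 2 * 7 * 11, phi(154) = 60; the order divides phi(n).
Divisors of 60: 1, 2, 3, 4, 5, 6, 10, 12, 15, 20, 30, 60
Repeated squaring mod 154: 23^1 = 23, 23^2 = 67, 23^4 = 23, 23^8 = 67, 23^16 = 23, 23^32 = 67
Test divisors in increasing order:
  k=1: 23^1 = 23 mod 154
  k=2: 23^2 = 67 mod 154
  k=3: 23^3 = 67 * 23 = 1 mod 154  <- first divisor giving 1
Order = 3

3


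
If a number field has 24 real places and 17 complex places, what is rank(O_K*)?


By Dirichlet's unit theorem:
rank = r1 + r2 - 1
= 24 + 17 - 1
= 40

40


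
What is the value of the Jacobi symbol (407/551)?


Compute (407/551) via quadratic reciprocity:
  reciprocity: (407/551) -> -(551/407)
  reduce: (144/407)
  pull out 2: (2/407) = +1  (since 407 mod 8 = 7)
  pull out 2: (2/407) = +1  (since 407 mod 8 = 7)
  pull out 2: (2/407) = +1  (since 407 mod 8 = 7)
  pull out 2: (2/407) = +1  (since 407 mod 8 = 7)
  reciprocity: (9/407) -> +(407/9)
  reduce: (2/9)
  pull out 2: (2/9) = +1  (since 9 mod 8 = 1)
  (1/9) = 1
Product of signs = -1

-1


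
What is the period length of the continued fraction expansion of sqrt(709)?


Run the CF algorithm for sqrt(709).
a_0 = floor(sqrt(709)) = 26; set m_0=0, q_0=1.
Recurrence: m' = q*a - m,  q' = (d - m'^2)/q,  a' = floor((a_0 + m')/q').
  step 1: m=26, q=33, a=1
  step 2: m=7, q=20, a=1
  step 3: m=13, q=27, a=1
  step 4: m=14, q=19, a=2
  step 5: m=24, q=7, a=7
  step 6: m=25, q=12, a=4
  step 7: m=23, q=15, a=3
  step 8: m=22, q=15, a=3
  step 9: m=23, q=12, a=4
  step 10: m=25, q=7, a=7
  step 11: m=24, q=19, a=2
  step 12: m=14, q=27, a=1
  step 13: m=13, q=20, a=1
  step 14: m=7, q=33, a=1
  step 15: m=26, q=1, a=52
a_15 = 2*a_0 = 52, so the period closes here.
sqrt(709) = [26; 1, 1, 1, 2, 7, 4, 3, 3, 4, 7, 2, 1, 1, 1, 52]
Period length = 15

15


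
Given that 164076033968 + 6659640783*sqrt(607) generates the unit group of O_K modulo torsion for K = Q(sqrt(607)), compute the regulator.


epsilon = 164076033968 + 6659640783*sqrt(607)
= 3.2815e+11
R = ln(3.2815e+11)
= 26.5167

26.5167


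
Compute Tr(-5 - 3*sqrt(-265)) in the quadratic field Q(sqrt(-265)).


Tr(a + b*sqrt(d)) = (a + b*sqrt(d)) + (a - b*sqrt(d)) = 2a
= 2 * (-5)
= -10

-10


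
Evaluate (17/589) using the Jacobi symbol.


Compute (17/589) via quadratic reciprocity:
  reciprocity: (17/589) -> +(589/17)
  reduce: (11/17)
  reciprocity: (11/17) -> +(17/11)
  reduce: (6/11)
  pull out 2: (2/11) = -1  (since 11 mod 8 = 3)
  reciprocity: (3/11) -> -(11/3)
  reduce: (2/3)
  pull out 2: (2/3) = -1  (since 3 mod 8 = 3)
  (1/3) = 1
Product of signs = -1

-1


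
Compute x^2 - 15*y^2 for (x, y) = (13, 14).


x^2 - d*y^2
= 13^2 - 15*14^2
= 169 - 2940
= -2771

-2771


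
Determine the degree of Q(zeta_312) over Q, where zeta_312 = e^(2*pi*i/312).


The degree equals Euler's totient phi(312).
312 = 2^3 * 3 * 13
phi(312) = 96

96


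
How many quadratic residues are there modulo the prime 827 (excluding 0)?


For prime p, the number of non-zero quadratic residues is (p-1)/2.
= (827-1)/2
= 413

413


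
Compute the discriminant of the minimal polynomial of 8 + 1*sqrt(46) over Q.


The element 8 + 1*sqrt(46) has minimal polynomial:
x^2 - 16*x + 18
Discriminant = (-16)^2 - 4*(18)
= 256 - 72
= 184

184


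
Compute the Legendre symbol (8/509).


p = 509 is prime, so compute (8/509) with the reciprocity algorithm (Jacobi-symbol steps: pull out 2s via (2/n), flip via reciprocity, reduce):
  pull out 2: (2/509) = -1  (since 509 mod 8 = 5)
  pull out 2: (2/509) = -1  (since 509 mod 8 = 5)
  pull out 2: (2/509) = -1  (since 509 mod 8 = 5)
  (1/509) = 1
Product of signs = -1
(8/509) = -1

-1


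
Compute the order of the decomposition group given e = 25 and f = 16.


|D_P| = e * f
= 25 * 16
= 400

400


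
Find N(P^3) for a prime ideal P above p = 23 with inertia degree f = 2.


N(P^a) = p^(a*f)
= 23^(3*2)
= 23^6
= 148035889

148035889


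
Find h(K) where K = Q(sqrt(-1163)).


K = Q(sqrt(-1163)). d mod 4 = 1, so D = disc(K) = d = -1163
h(K) equals the number of primitive reduced positive-definite forms (a, b, c) = a*x^2 + b*x*y + c*y^2 with b^2 - 4ac = D,
where reduced means |b| <= a <= c, with b >= 0 whenever |b| = a or a = c, and primitive means gcd(a, b, c) = 1.
Reduced forces 3a^2 <= |D| = 1163, so 1 <= a <= 19; b must have the parity of D, and c = (b^2 - D)/(4a) must be an integer >= a.
Enumerate a = 1..19, b in [-a, a]:
  a=1: (1, 1, 291)  [1]
  a=2: none
  a=3: (3, -1, 97), (3, 1, 97)  [2]
  a=4..8: none
  a=9: (9, -5, 33), (9, 5, 33)  [2]
  a=10: none
  a=11: (11, -5, 27), (11, 5, 27)  [2]
  a=12..19: none
Total reduced forms: 1 + 2 + 2 + 2 = 7
h = 7

7


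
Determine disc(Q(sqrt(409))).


For K = Q(sqrt(d)) with d squarefree: disc(K) = d if d = 1 mod 4, and disc(K) = 4d if d = 2 or 3 mod 4.
Here d = 409, and d mod 4 = 1.
d = 1 mod 4 (O_K = Z[(1+sqrt(d))/2]), so disc(K) = d = 409

409


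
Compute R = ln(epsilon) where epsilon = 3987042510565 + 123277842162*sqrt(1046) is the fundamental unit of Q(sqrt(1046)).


epsilon = 3987042510565 + 123277842162*sqrt(1046)
= 7.9741e+12
R = ln(7.9741e+12)
= 29.7072

29.7072


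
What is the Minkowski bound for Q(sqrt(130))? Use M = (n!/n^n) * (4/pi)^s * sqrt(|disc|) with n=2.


d = 130, d mod 4 = 2, so disc(K) = 4d = 520; |disc(K)| = 520
Real quadratic field, so n = 2, s = r2 = 0, r1 = 2
M = (n!/n^n) * (4/pi)^s * sqrt(|disc(K)|) = (2!/2^2) * (4/pi)^0 * sqrt(520)
= 0.5 * 1.000000 * 22.803509
= 11.4018

11.4018


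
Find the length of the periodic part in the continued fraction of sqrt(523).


Run the CF algorithm for sqrt(523).
a_0 = floor(sqrt(523)) = 22; set m_0=0, q_0=1.
Recurrence: m' = q*a - m,  q' = (d - m'^2)/q,  a' = floor((a_0 + m')/q').
  step 1: m=22, q=39, a=1
  step 2: m=17, q=6, a=6
  step 3: m=19, q=27, a=1
  step 4: m=8, q=17, a=1
  step 5: m=9, q=26, a=1
  step 6: m=17, q=9, a=4
  step 7: m=19, q=18, a=2
  step 8: m=17, q=13, a=3
  step 9: m=22, q=3, a=14
  step 10: m=20, q=41, a=1
  step 11: m=21, q=2, a=21
  step 12: m=21, q=41, a=1
  step 13: m=20, q=3, a=14
  step 14: m=22, q=13, a=3
  step 15: m=17, q=18, a=2
  step 16: m=19, q=9, a=4
  step 17: m=17, q=26, a=1
  step 18: m=9, q=17, a=1
  step 19: m=8, q=27, a=1
  step 20: m=19, q=6, a=6
  step 21: m=17, q=39, a=1
  step 22: m=22, q=1, a=44
a_22 = 2*a_0 = 44, so the period closes here.
sqrt(523) = [22; 1, 6, 1, 1, 1, 4, 2, 3, 14, 1, 21, 1, 14, 3, 2, 4, 1, 1, 1, 6, 1, 44]
Period length = 22

22


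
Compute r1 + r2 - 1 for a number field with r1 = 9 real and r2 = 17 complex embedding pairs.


By Dirichlet's unit theorem:
rank = r1 + r2 - 1
= 9 + 17 - 1
= 25

25


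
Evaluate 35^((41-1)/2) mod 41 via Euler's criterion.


p = 41 is prime and the exponent is (p-1)/2 = 20, so by Euler's criterion 35^20 = (35/41) = +1 or -1 mod 41.
Compute by square-and-multiply:
  20 = 16 + 4 (binary 10100)
  Repeated squaring mod 41: 35^1 = 35, 35^2 = 36, 35^4 = 25, 35^8 = 10, 35^16 = 18
  35^20 = 35^16 * 35^4 = 18 * 25 mod 41
    18 * 25 = 450 = 40 mod 41
  35^20 = 40 mod 41
Result 40 = p - 1 = -1 mod 41: 35 is a quadratic non-residue mod 41. As a residue in [0, p-1] the value is 40.
35^20 mod 41 = 40

40


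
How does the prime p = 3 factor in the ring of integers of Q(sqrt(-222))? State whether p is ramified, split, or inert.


K = Q(sqrt(-222)). Since d mod 4 = 2, disc(K) = -888.
Check p | disc: -888 mod 3 = 0.
p divides disc, so p ramifies: (p) = P^2 with e=2, f=1, g=1.
Therefore p is ramified.

ramified


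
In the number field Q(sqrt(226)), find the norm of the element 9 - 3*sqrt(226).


N(a + b*sqrt(d)) = a^2 - d*b^2
= (9)^2 - (226)*(-3)^2
= 81 - 2034
= -1953

-1953


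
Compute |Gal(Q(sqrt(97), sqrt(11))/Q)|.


The 2 square roots of distinct primes are multiplicatively independent over Q,
so [K:Q] = 2^2 and Gal(K/Q) is isomorphic to (Z/2Z)^2.
|Gal| = 2^2 = 4

4


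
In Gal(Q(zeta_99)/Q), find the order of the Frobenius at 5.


The Frobenius at p in Gal(Q(zeta_n)/Q) = (Z/nZ)* is the class of p, so its order is ord_99(5), the smallest k >= 1 with 5^k = 1 mod 99.
n = 99 = 3^2 * 11, phi(99) = 60; the order divides phi(n).
Divisors of 60: 1, 2, 3, 4, 5, 6, 10, 12, 15, 20, 30, 60
Repeated squaring mod 99: 5^1 = 5, 5^2 = 25, 5^4 = 31, 5^8 = 70, 5^16 = 49, 5^32 = 25
Test divisors in increasing order:
  k=1: 5^1 = 5 mod 99
  k=2: 5^2 = 25 mod 99
  k=3: 5^3 = 25 * 5 = 26 mod 99
  k=4: 5^4 = 31 mod 99
  k=5: 5^5 = 31 * 5 = 56 mod 99
  k=6: 5^6 = 31 * 25 = 82 mod 99
  k=10: 5^10 = 70 * 25 = 67 mod 99
  k=12: 5^12 = 70 * 31 = 91 mod 99
  k=15: 5^15 = 70 * 31 * 25 * 5 = 89 mod 99
  k=20: 5^20 = 49 * 31 = 34 mod 99
  k=30: 5^30 = 49 * 70 * 31 * 25 = 1 mod 99  <- first divisor giving 1
Order = 30

30


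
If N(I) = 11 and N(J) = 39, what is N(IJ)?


N(IJ) = N(I) * N(J)
= 11 * 39
= 429

429


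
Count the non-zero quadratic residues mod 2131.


For prime p, the number of non-zero quadratic residues is (p-1)/2.
= (2131-1)/2
= 1065

1065


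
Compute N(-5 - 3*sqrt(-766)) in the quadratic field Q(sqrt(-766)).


N(a + b*sqrt(d)) = a^2 - d*b^2
= (-5)^2 - (-766)*(-3)^2
= 25 + 6894
= 6919

6919


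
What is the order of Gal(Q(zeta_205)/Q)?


|Gal(Q(zeta_205)/Q)| = phi(205)
= 160

160


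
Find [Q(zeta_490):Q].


The degree equals Euler's totient phi(490).
490 = 2 * 5 * 7^2
phi(490) = 168

168


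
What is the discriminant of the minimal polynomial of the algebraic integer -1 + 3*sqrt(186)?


The element -1 + 3*sqrt(186) has minimal polynomial:
x^2 + 2*x - 1673
Discriminant = (2)^2 - 4*(-1673)
= 4 + 6692
= 6696

6696


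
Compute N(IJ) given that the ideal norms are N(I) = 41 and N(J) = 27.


N(IJ) = N(I) * N(J)
= 41 * 27
= 1107

1107


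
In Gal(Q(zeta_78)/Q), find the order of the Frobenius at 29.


The Frobenius at p in Gal(Q(zeta_n)/Q) = (Z/nZ)* is the class of p, so its order is ord_78(29), the smallest k >= 1 with 29^k = 1 mod 78.
n = 78 = 2 * 3 * 13, phi(78) = 24; the order divides phi(n).
Divisors of 24: 1, 2, 3, 4, 6, 8, 12, 24
Repeated squaring mod 78: 29^1 = 29, 29^2 = 61, 29^4 = 55, 29^8 = 61, 29^16 = 55
Test divisors in increasing order:
  k=1: 29^1 = 29 mod 78
  k=2: 29^2 = 61 mod 78
  k=3: 29^3 = 61 * 29 = 53 mod 78
  k=4: 29^4 = 55 mod 78
  k=6: 29^6 = 55 * 61 = 1 mod 78  <- first divisor giving 1
Order = 6

6


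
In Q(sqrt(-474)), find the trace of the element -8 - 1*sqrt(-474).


Tr(a + b*sqrt(d)) = (a + b*sqrt(d)) + (a - b*sqrt(d)) = 2a
= 2 * (-8)
= -16

-16


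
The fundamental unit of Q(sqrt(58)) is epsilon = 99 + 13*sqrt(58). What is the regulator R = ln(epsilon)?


epsilon = 99 + 13*sqrt(58)
= 198.0051
R = ln(198.0051)
= 5.2883

5.2883


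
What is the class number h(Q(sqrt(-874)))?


K = Q(sqrt(-874)). d mod 4 = 2, so D = disc(K) = 4d = -3496
h(K) equals the number of primitive reduced positive-definite forms (a, b, c) = a*x^2 + b*x*y + c*y^2 with b^2 - 4ac = D,
where reduced means |b| <= a <= c, with b >= 0 whenever |b| = a or a = c, and primitive means gcd(a, b, c) = 1.
Reduced forces 3a^2 <= |D| = 3496, so 1 <= a <= 34; b must have the parity of D, and c = (b^2 - D)/(4a) must be an integer >= a.
Enumerate a = 1..34, b in [-a, a]:
  a=1: (1, 0, 874)  [1]
  a=2: (2, 0, 437)  [1]
  a=3..4: none
  a=5: (5, -2, 175), (5, 2, 175)  [2]
  a=6: none
  a=7: (7, -2, 125), (7, 2, 125)  [2]
  a=8..9: none
  a=10: (10, -8, 89), (10, 8, 89)  [2]
  a=11..12: none
  a=13: (13, -12, 70), (13, 12, 70)  [2]
  a=14: (14, -12, 65), (14, 12, 65)  [2]
  a=15..18: none
  a=19: (19, 0, 46)  [1]
  a=20..22: none
  a=23: (23, 0, 38)  [1]
  a=24: none
  a=25: (25, -2, 35), (25, 2, 35)  [2]
  a=26: (26, -12, 35), (26, 12, 35)  [2]
  a=27..28: none
  a=29: (29, -10, 31), (29, 10, 31)  [2]
  a=30..34: none
Total reduced forms: 1 + 1 + 2 + 2 + 2 + 2 + 2 + 1 + 1 + 2 + 2 + 2 = 20
h = 20

20


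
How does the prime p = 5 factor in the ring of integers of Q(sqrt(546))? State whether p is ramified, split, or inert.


K = Q(sqrt(546)). Since d mod 4 = 2, disc(K) = 2184.
Check p | disc: 2184 mod 5 = 4.
p does not divide disc. Compute Legendre symbol (d/p):
1^((5-1)/2) mod 5 = 1
(d/p) = 1, so p splits: (p) = P*P' with e=1, f=1, g=2.
Therefore p is split.

split


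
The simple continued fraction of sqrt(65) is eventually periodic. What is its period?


Run the CF algorithm for sqrt(65).
a_0 = floor(sqrt(65)) = 8; set m_0=0, q_0=1.
Recurrence: m' = q*a - m,  q' = (d - m'^2)/q,  a' = floor((a_0 + m')/q').
  step 1: m=8, q=1, a=16
a_1 = 2*a_0 = 16, so the period closes here.
sqrt(65) = [8; 16]
Period length = 1

1


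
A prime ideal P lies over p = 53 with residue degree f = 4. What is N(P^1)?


N(P^a) = p^(a*f)
= 53^(1*4)
= 53^4
= 7890481

7890481


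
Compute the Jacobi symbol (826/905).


Compute (826/905) via quadratic reciprocity:
  pull out 2: (2/905) = +1  (since 905 mod 8 = 1)
  reciprocity: (413/905) -> +(905/413)
  reduce: (79/413)
  reciprocity: (79/413) -> +(413/79)
  reduce: (18/79)
  pull out 2: (2/79) = +1  (since 79 mod 8 = 7)
  reciprocity: (9/79) -> +(79/9)
  reduce: (7/9)
  reciprocity: (7/9) -> +(9/7)
  reduce: (2/7)
  pull out 2: (2/7) = +1  (since 7 mod 8 = 7)
  (1/7) = 1
Product of signs = 1

1


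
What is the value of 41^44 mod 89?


p = 89 is prime and the exponent is (p-1)/2 = 44, so by Euler's criterion 41^44 = (41/89) = +1 or -1 mod 89.
Compute by square-and-multiply:
  44 = 32 + 8 + 4 (binary 101100)
  Repeated squaring mod 89: 41^1 = 41, 41^2 = 79, 41^4 = 11, 41^8 = 32, 41^16 = 45, 41^32 = 67
  41^44 = 41^32 * 41^8 * 41^4 = 67 * 32 * 11 mod 89
    67 * 32 = 2144 = 8 mod 89
    8 * 11 = 88 = 88 mod 89
  41^44 = 88 mod 89
Result 88 = p - 1 = -1 mod 89: 41 is a quadratic non-residue mod 89. As a residue in [0, p-1] the value is 88.
41^44 mod 89 = 88

88


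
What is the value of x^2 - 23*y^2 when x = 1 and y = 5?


x^2 - d*y^2
= 1^2 - 23*5^2
= 1 - 575
= -574

-574


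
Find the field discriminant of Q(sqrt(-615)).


For K = Q(sqrt(d)) with d squarefree: disc(K) = d if d = 1 mod 4, and disc(K) = 4d if d = 2 or 3 mod 4.
Here d = -615, and d mod 4 = 1.
d = 1 mod 4 (O_K = Z[(1+sqrt(d))/2]), so disc(K) = d = -615

-615


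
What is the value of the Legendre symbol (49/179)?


p = 179 is prime, so compute (49/179) with the reciprocity algorithm (Jacobi-symbol steps: pull out 2s via (2/n), flip via reciprocity, reduce):
  reciprocity: (49/179) -> +(179/49)
  reduce: (32/49)
  pull out 2: (2/49) = +1  (since 49 mod 8 = 1)
  pull out 2: (2/49) = +1  (since 49 mod 8 = 1)
  pull out 2: (2/49) = +1  (since 49 mod 8 = 1)
  pull out 2: (2/49) = +1  (since 49 mod 8 = 1)
  pull out 2: (2/49) = +1  (since 49 mod 8 = 1)
  (1/49) = 1
Product of signs = 1
(49/179) = 1

1


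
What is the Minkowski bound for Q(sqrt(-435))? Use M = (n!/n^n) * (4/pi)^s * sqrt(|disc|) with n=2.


d = -435, d mod 4 = 1, so disc(K) = d = -435; |disc(K)| = 435
Imaginary quadratic field, so n = 2, s = r2 = 1, r1 = 0
M = (n!/n^n) * (4/pi)^s * sqrt(|disc(K)|) = (2!/2^2) * (4/pi)^1 * sqrt(435)
= 0.5 * 1.273240 * 20.856654
= 13.2778

13.2778


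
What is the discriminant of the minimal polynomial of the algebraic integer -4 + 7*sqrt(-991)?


The element -4 + 7*sqrt(-991) has minimal polynomial:
x^2 + 8*x + 48575
Discriminant = (8)^2 - 4*(48575)
= 64 - 194300
= -194236

-194236


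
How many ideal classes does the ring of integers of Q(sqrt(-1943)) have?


K = Q(sqrt(-1943)). d mod 4 = 1, so D = disc(K) = d = -1943
h(K) equals the number of primitive reduced positive-definite forms (a, b, c) = a*x^2 + b*x*y + c*y^2 with b^2 - 4ac = D,
where reduced means |b| <= a <= c, with b >= 0 whenever |b| = a or a = c, and primitive means gcd(a, b, c) = 1.
Reduced forces 3a^2 <= |D| = 1943, so 1 <= a <= 25; b must have the parity of D, and c = (b^2 - D)/(4a) must be an integer >= a.
Enumerate a = 1..25, b in [-a, a]:
  a=1: (1, 1, 486)  [1]
  a=2: (2, -1, 243), (2, 1, 243)  [2]
  a=3: (3, -1, 162), (3, 1, 162)  [2]
  a=4: (4, -3, 122), (4, 3, 122)  [2]
  a=5: none
  a=6: (6, -5, 82), (6, -1, 81), (6, 1, 81), (6, 5, 82)  [4]
  a=7: none
  a=8: (8, -3, 61), (8, 3, 61)  [2]
  a=9: (9, -1, 54), (9, 1, 54)  [2]
  a=10: none
  a=11: (11, -9, 46), (11, 9, 46)  [2]
  a=12: (12, -11, 43), (12, -5, 41), (12, 5, 41), (12, 11, 43)  [4]
  a=13..15: none
  a=16: (16, -13, 33), (16, 13, 33)  [2]
  a=17: none
  a=18: (18, -17, 31), (18, -1, 27), (18, 1, 27), (18, 17, 31)  [4]
  a=19..21: none
  a=22: (22, -13, 24), (22, -9, 23), (22, 9, 23), (22, 13, 24)  [4]
  a=23: none
  a=24: (24, 19, 24)  [1]
  a=25: none
Total reduced forms: 1 + 2 + 2 + 2 + 4 + 2 + 2 + 2 + 4 + 2 + 4 + 4 + 1 = 32
h = 32

32


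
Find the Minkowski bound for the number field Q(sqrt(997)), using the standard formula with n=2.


d = 997, d mod 4 = 1, so disc(K) = d = 997; |disc(K)| = 997
Real quadratic field, so n = 2, s = r2 = 0, r1 = 2
M = (n!/n^n) * (4/pi)^s * sqrt(|disc(K)|) = (2!/2^2) * (4/pi)^0 * sqrt(997)
= 0.5 * 1.000000 * 31.575307
= 15.7877

15.7877


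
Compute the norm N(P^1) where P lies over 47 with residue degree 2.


N(P^a) = p^(a*f)
= 47^(1*2)
= 47^2
= 2209

2209


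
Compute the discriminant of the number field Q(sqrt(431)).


For K = Q(sqrt(d)) with d squarefree: disc(K) = d if d = 1 mod 4, and disc(K) = 4d if d = 2 or 3 mod 4.
Here d = 431, and d mod 4 = 3.
d = 3 mod 4, not 1 (O_K = Z[sqrt(d)]), so disc(K) = 4d = 4 * (431) = 1724

1724


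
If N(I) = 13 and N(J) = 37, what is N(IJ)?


N(IJ) = N(I) * N(J)
= 13 * 37
= 481

481


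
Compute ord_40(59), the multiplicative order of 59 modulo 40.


We want ord_40(59), the smallest k >= 1 with 59^k = 1 mod 40.
n = 40 = 2^3 * 5, phi(40) = 16; the order divides phi(n).
Divisors of 16: 1, 2, 4, 8, 16
Repeated squaring mod 40: 59^1 = 19, 59^2 = 1, 59^4 = 1, 59^8 = 1, 59^16 = 1
Test divisors in increasing order:
  k=1: 59^1 = 19 mod 40
  k=2: 59^2 = 1 mod 40  <- first divisor giving 1
Order = 2

2


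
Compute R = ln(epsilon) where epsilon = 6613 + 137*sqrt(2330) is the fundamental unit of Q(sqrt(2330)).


epsilon = 6613 + 137*sqrt(2330)
= 13226.0001
R = ln(13226.0001)
= 9.4899

9.4899


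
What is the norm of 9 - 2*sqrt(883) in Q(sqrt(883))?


N(a + b*sqrt(d)) = a^2 - d*b^2
= (9)^2 - (883)*(-2)^2
= 81 - 3532
= -3451

-3451


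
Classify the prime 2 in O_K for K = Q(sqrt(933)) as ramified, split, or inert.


K = Q(sqrt(933)). Since d mod 4 = 1, disc(K) = 933.
Check p | disc: 933 mod 2 = 1.
p=2 does not divide disc (d is 1 mod 4). 2 splits iff d = 1 mod 8.
d mod 8 = 5, so (d/2) = -1.
(d/p) = -1, so p is inert: (p) stays prime with e=1, f=2, g=1.
Therefore p is inert.

inert


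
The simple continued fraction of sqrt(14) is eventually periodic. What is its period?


Run the CF algorithm for sqrt(14).
a_0 = floor(sqrt(14)) = 3; set m_0=0, q_0=1.
Recurrence: m' = q*a - m,  q' = (d - m'^2)/q,  a' = floor((a_0 + m')/q').
  step 1: m=3, q=5, a=1
  step 2: m=2, q=2, a=2
  step 3: m=2, q=5, a=1
  step 4: m=3, q=1, a=6
a_4 = 2*a_0 = 6, so the period closes here.
sqrt(14) = [3; 1, 2, 1, 6]
Period length = 4

4


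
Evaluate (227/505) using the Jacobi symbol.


Compute (227/505) via quadratic reciprocity:
  reciprocity: (227/505) -> +(505/227)
  reduce: (51/227)
  reciprocity: (51/227) -> -(227/51)
  reduce: (23/51)
  reciprocity: (23/51) -> -(51/23)
  reduce: (5/23)
  reciprocity: (5/23) -> +(23/5)
  reduce: (3/5)
  reciprocity: (3/5) -> +(5/3)
  reduce: (2/3)
  pull out 2: (2/3) = -1  (since 3 mod 8 = 3)
  (1/3) = 1
Product of signs = -1

-1


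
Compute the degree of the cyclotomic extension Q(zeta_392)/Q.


The degree equals Euler's totient phi(392).
392 = 2^3 * 7^2
phi(392) = 168

168


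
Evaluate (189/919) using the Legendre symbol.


p = 919 is prime, so compute (189/919) with the reciprocity algorithm (Jacobi-symbol steps: pull out 2s via (2/n), flip via reciprocity, reduce):
  reciprocity: (189/919) -> +(919/189)
  reduce: (163/189)
  reciprocity: (163/189) -> +(189/163)
  reduce: (26/163)
  pull out 2: (2/163) = -1  (since 163 mod 8 = 3)
  reciprocity: (13/163) -> +(163/13)
  reduce: (7/13)
  reciprocity: (7/13) -> +(13/7)
  reduce: (6/7)
  pull out 2: (2/7) = +1  (since 7 mod 8 = 7)
  reciprocity: (3/7) -> -(7/3)
  reduce: (1/3)
  (1/3) = 1
Product of signs = 1
(189/919) = 1

1


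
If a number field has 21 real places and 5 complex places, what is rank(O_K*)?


By Dirichlet's unit theorem:
rank = r1 + r2 - 1
= 21 + 5 - 1
= 25

25


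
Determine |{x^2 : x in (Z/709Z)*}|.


For prime p, the number of non-zero quadratic residues is (p-1)/2.
= (709-1)/2
= 354

354


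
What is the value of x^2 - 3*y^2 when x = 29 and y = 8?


x^2 - d*y^2
= 29^2 - 3*8^2
= 841 - 192
= 649

649


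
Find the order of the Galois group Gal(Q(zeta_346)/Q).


|Gal(Q(zeta_346)/Q)| = phi(346)
= 172

172


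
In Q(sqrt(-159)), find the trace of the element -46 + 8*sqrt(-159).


Tr(a + b*sqrt(d)) = (a + b*sqrt(d)) + (a - b*sqrt(d)) = 2a
= 2 * (-46)
= -92

-92


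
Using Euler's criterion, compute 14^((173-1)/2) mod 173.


p = 173 is prime and the exponent is (p-1)/2 = 86, so by Euler's criterion 14^86 = (14/173) = +1 or -1 mod 173.
Compute by square-and-multiply:
  86 = 64 + 16 + 4 + 2 (binary 1010110)
  Repeated squaring mod 173: 14^1 = 14, 14^2 = 23, 14^4 = 10, 14^8 = 100, 14^16 = 139, 14^32 = 118, 14^64 = 84
  14^86 = 14^64 * 14^16 * 14^4 * 14^2 = 84 * 139 * 10 * 23 mod 173
    84 * 139 = 11676 = 85 mod 173
    85 * 10 = 850 = 158 mod 173
    158 * 23 = 3634 = 1 mod 173
  14^86 = 1 mod 173
Result 1: 14 is a quadratic residue mod 173.
14^86 mod 173 = 1

1


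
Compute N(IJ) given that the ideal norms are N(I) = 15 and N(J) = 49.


N(IJ) = N(I) * N(J)
= 15 * 49
= 735

735


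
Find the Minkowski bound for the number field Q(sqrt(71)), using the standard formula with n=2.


d = 71, d mod 4 = 3, so disc(K) = 4d = 284; |disc(K)| = 284
Real quadratic field, so n = 2, s = r2 = 0, r1 = 2
M = (n!/n^n) * (4/pi)^s * sqrt(|disc(K)|) = (2!/2^2) * (4/pi)^0 * sqrt(284)
= 0.5 * 1.000000 * 16.852300
= 8.4261

8.4261


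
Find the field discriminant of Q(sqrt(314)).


For K = Q(sqrt(d)) with d squarefree: disc(K) = d if d = 1 mod 4, and disc(K) = 4d if d = 2 or 3 mod 4.
Here d = 314, and d mod 4 = 2.
d = 2 mod 4, not 1 (O_K = Z[sqrt(d)]), so disc(K) = 4d = 4 * (314) = 1256

1256


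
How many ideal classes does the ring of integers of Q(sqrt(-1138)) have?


K = Q(sqrt(-1138)). d mod 4 = 2, so D = disc(K) = 4d = -4552
h(K) equals the number of primitive reduced positive-definite forms (a, b, c) = a*x^2 + b*x*y + c*y^2 with b^2 - 4ac = D,
where reduced means |b| <= a <= c, with b >= 0 whenever |b| = a or a = c, and primitive means gcd(a, b, c) = 1.
Reduced forces 3a^2 <= |D| = 4552, so 1 <= a <= 38; b must have the parity of D, and c = (b^2 - D)/(4a) must be an integer >= a.
Enumerate a = 1..38, b in [-a, a]:
  a=1: (1, 0, 1138)  [1]
  a=2: (2, 0, 569)  [1]
  a=3..16: none
  a=17: (17, -2, 67), (17, 2, 67)  [2]
  a=18..22: none
  a=23: (23, -18, 53), (23, 18, 53)  [2]
  a=24..28: none
  a=29: (29, -28, 46), (29, 28, 46)  [2]
  a=30: none
  a=31: (31, -6, 37), (31, 6, 37)  [2]
  a=32..33: none
  a=34: (34, -32, 41), (34, 32, 41)  [2]
  a=35..38: none
Total reduced forms: 1 + 1 + 2 + 2 + 2 + 2 + 2 = 12
h = 12

12


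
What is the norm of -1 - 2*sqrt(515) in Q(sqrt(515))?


N(a + b*sqrt(d)) = a^2 - d*b^2
= (-1)^2 - (515)*(-2)^2
= 1 - 2060
= -2059

-2059


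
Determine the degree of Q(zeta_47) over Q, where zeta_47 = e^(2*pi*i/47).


The degree equals Euler's totient phi(47).
47 = 47
phi(47) = 46

46


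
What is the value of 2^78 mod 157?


p = 157 is prime and the exponent is (p-1)/2 = 78, so by Euler's criterion 2^78 = (2/157) = +1 or -1 mod 157.
Compute by square-and-multiply:
  78 = 64 + 8 + 4 + 2 (binary 1001110)
  Repeated squaring mod 157: 2^1 = 2, 2^2 = 4, 2^4 = 16, 2^8 = 99, 2^16 = 67, 2^32 = 93, 2^64 = 14
  2^78 = 2^64 * 2^8 * 2^4 * 2^2 = 14 * 99 * 16 * 4 mod 157
    14 * 99 = 1386 = 130 mod 157
    130 * 16 = 2080 = 39 mod 157
    39 * 4 = 156 = 156 mod 157
  2^78 = 156 mod 157
Result 156 = p - 1 = -1 mod 157: 2 is a quadratic non-residue mod 157. As a residue in [0, p-1] the value is 156.
2^78 mod 157 = 156

156


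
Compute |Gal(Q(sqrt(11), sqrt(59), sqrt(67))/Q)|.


The 3 square roots of distinct primes are multiplicatively independent over Q,
so [K:Q] = 2^3 and Gal(K/Q) is isomorphic to (Z/2Z)^3.
|Gal| = 2^3 = 8

8


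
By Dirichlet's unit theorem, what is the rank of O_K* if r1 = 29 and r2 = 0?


By Dirichlet's unit theorem:
rank = r1 + r2 - 1
= 29 + 0 - 1
= 28

28


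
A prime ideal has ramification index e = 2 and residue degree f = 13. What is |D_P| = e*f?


|D_P| = e * f
= 2 * 13
= 26

26


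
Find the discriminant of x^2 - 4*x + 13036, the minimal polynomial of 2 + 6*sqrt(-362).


The element 2 + 6*sqrt(-362) has minimal polynomial:
x^2 - 4*x + 13036
Discriminant = (-4)^2 - 4*(13036)
= 16 - 52144
= -52128

-52128


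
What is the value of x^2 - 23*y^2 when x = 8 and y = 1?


x^2 - d*y^2
= 8^2 - 23*1^2
= 64 - 23
= 41

41


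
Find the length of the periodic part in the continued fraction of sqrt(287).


Run the CF algorithm for sqrt(287).
a_0 = floor(sqrt(287)) = 16; set m_0=0, q_0=1.
Recurrence: m' = q*a - m,  q' = (d - m'^2)/q,  a' = floor((a_0 + m')/q').
  step 1: m=16, q=31, a=1
  step 2: m=15, q=2, a=15
  step 3: m=15, q=31, a=1
  step 4: m=16, q=1, a=32
a_4 = 2*a_0 = 32, so the period closes here.
sqrt(287) = [16; 1, 15, 1, 32]
Period length = 4

4


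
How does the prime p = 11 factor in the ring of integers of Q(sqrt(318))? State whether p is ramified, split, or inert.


K = Q(sqrt(318)). Since d mod 4 = 2, disc(K) = 1272.
Check p | disc: 1272 mod 11 = 7.
p does not divide disc. Compute Legendre symbol (d/p):
10^((11-1)/2) mod 11 = -1
(d/p) = -1, so p is inert: (p) stays prime with e=1, f=2, g=1.
Therefore p is inert.

inert


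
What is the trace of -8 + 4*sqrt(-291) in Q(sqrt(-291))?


Tr(a + b*sqrt(d)) = (a + b*sqrt(d)) + (a - b*sqrt(d)) = 2a
= 2 * (-8)
= -16

-16


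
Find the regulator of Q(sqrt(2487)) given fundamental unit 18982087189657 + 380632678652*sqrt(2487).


epsilon = 18982087189657 + 380632678652*sqrt(2487)
= 3.7964e+13
R = ln(3.7964e+13)
= 31.2677

31.2677


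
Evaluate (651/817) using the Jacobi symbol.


Compute (651/817) via quadratic reciprocity:
  reciprocity: (651/817) -> +(817/651)
  reduce: (166/651)
  pull out 2: (2/651) = -1  (since 651 mod 8 = 3)
  reciprocity: (83/651) -> -(651/83)
  reduce: (70/83)
  pull out 2: (2/83) = -1  (since 83 mod 8 = 3)
  reciprocity: (35/83) -> -(83/35)
  reduce: (13/35)
  reciprocity: (13/35) -> +(35/13)
  reduce: (9/13)
  reciprocity: (9/13) -> +(13/9)
  reduce: (4/9)
  pull out 2: (2/9) = +1  (since 9 mod 8 = 1)
  pull out 2: (2/9) = +1  (since 9 mod 8 = 1)
  (1/9) = 1
Product of signs = 1

1


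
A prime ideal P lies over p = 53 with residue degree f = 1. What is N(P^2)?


N(P^a) = p^(a*f)
= 53^(2*1)
= 53^2
= 2809

2809


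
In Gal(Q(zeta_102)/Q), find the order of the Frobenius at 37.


The Frobenius at p in Gal(Q(zeta_n)/Q) = (Z/nZ)* is the class of p, so its order is ord_102(37), the smallest k >= 1 with 37^k = 1 mod 102.
n = 102 = 2 * 3 * 17, phi(102) = 32; the order divides phi(n).
Divisors of 32: 1, 2, 4, 8, 16, 32
Repeated squaring mod 102: 37^1 = 37, 37^2 = 43, 37^4 = 13, 37^8 = 67, 37^16 = 1, 37^32 = 1
Test divisors in increasing order:
  k=1: 37^1 = 37 mod 102
  k=2: 37^2 = 43 mod 102
  k=4: 37^4 = 13 mod 102
  k=8: 37^8 = 67 mod 102
  k=16: 37^16 = 1 mod 102  <- first divisor giving 1
Order = 16

16


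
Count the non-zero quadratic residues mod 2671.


For prime p, the number of non-zero quadratic residues is (p-1)/2.
= (2671-1)/2
= 1335

1335


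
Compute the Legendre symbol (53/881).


p = 881 is prime, so compute (53/881) with the reciprocity algorithm (Jacobi-symbol steps: pull out 2s via (2/n), flip via reciprocity, reduce):
  reciprocity: (53/881) -> +(881/53)
  reduce: (33/53)
  reciprocity: (33/53) -> +(53/33)
  reduce: (20/33)
  pull out 2: (2/33) = +1  (since 33 mod 8 = 1)
  pull out 2: (2/33) = +1  (since 33 mod 8 = 1)
  reciprocity: (5/33) -> +(33/5)
  reduce: (3/5)
  reciprocity: (3/5) -> +(5/3)
  reduce: (2/3)
  pull out 2: (2/3) = -1  (since 3 mod 8 = 3)
  (1/3) = 1
Product of signs = -1
(53/881) = -1

-1


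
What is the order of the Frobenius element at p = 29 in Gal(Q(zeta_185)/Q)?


The Frobenius at p in Gal(Q(zeta_n)/Q) = (Z/nZ)* is the class of p, so its order is ord_185(29), the smallest k >= 1 with 29^k = 1 mod 185.
n = 185 = 5 * 37, phi(185) = 144; the order divides phi(n).
Divisors of 144: 1, 2, 3, 4, 6, 8, 9, 12, 16, 18, 24, 36, 48, 72, 144
Repeated squaring mod 185: 29^1 = 29, 29^2 = 101, 29^4 = 26, 29^8 = 121, 29^16 = 26, 29^32 = 121, 29^64 = 26, 29^128 = 121
Test divisors in increasing order:
  k=1: 29^1 = 29 mod 185
  k=2: 29^2 = 101 mod 185
  k=3: 29^3 = 101 * 29 = 154 mod 185
  k=4: 29^4 = 26 mod 185
  k=6: 29^6 = 26 * 101 = 36 mod 185
  k=8: 29^8 = 121 mod 185
  k=9: 29^9 = 121 * 29 = 179 mod 185
  k=12: 29^12 = 121 * 26 = 1 mod 185  <- first divisor giving 1
Order = 12

12


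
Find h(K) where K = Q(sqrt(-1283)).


K = Q(sqrt(-1283)). d mod 4 = 1, so D = disc(K) = d = -1283
h(K) equals the number of primitive reduced positive-definite forms (a, b, c) = a*x^2 + b*x*y + c*y^2 with b^2 - 4ac = D,
where reduced means |b| <= a <= c, with b >= 0 whenever |b| = a or a = c, and primitive means gcd(a, b, c) = 1.
Reduced forces 3a^2 <= |D| = 1283, so 1 <= a <= 20; b must have the parity of D, and c = (b^2 - D)/(4a) must be an integer >= a.
Enumerate a = 1..20, b in [-a, a]:
  a=1: (1, 1, 321)  [1]
  a=2: none
  a=3: (3, -1, 107), (3, 1, 107)  [2]
  a=4..8: none
  a=9: (9, -7, 37), (9, 7, 37)  [2]
  a=10: none
  a=11: (11, -9, 31), (11, 9, 31)  [2]
  a=12: none
  a=13: (13, -11, 27), (13, 11, 27)  [2]
  a=14..16: none
  a=17: (17, -3, 19), (17, 3, 19)  [2]
  a=18..20: none
Total reduced forms: 1 + 2 + 2 + 2 + 2 + 2 = 11
h = 11

11


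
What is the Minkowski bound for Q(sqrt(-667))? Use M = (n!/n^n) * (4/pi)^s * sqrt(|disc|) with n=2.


d = -667, d mod 4 = 1, so disc(K) = d = -667; |disc(K)| = 667
Imaginary quadratic field, so n = 2, s = r2 = 1, r1 = 0
M = (n!/n^n) * (4/pi)^s * sqrt(|disc(K)|) = (2!/2^2) * (4/pi)^1 * sqrt(667)
= 0.5 * 1.273240 * 25.826343
= 16.4416

16.4416


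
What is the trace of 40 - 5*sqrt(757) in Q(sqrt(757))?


Tr(a + b*sqrt(d)) = (a + b*sqrt(d)) + (a - b*sqrt(d)) = 2a
= 2 * (40)
= 80

80


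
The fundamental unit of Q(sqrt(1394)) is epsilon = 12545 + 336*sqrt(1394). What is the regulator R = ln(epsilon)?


epsilon = 12545 + 336*sqrt(1394)
= 25090.0000
R = ln(25090.0000)
= 10.1302

10.1302


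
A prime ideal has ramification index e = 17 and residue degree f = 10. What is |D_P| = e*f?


|D_P| = e * f
= 17 * 10
= 170

170


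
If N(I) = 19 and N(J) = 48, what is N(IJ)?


N(IJ) = N(I) * N(J)
= 19 * 48
= 912

912


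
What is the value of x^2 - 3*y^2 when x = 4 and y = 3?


x^2 - d*y^2
= 4^2 - 3*3^2
= 16 - 27
= -11

-11


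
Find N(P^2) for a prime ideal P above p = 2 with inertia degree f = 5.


N(P^a) = p^(a*f)
= 2^(2*5)
= 2^10
= 1024

1024


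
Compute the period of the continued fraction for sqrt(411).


Run the CF algorithm for sqrt(411).
a_0 = floor(sqrt(411)) = 20; set m_0=0, q_0=1.
Recurrence: m' = q*a - m,  q' = (d - m'^2)/q,  a' = floor((a_0 + m')/q').
  step 1: m=20, q=11, a=3
  step 2: m=13, q=22, a=1
  step 3: m=9, q=15, a=1
  step 4: m=6, q=25, a=1
  step 5: m=19, q=2, a=19
  step 6: m=19, q=25, a=1
  step 7: m=6, q=15, a=1
  step 8: m=9, q=22, a=1
  step 9: m=13, q=11, a=3
  step 10: m=20, q=1, a=40
a_10 = 2*a_0 = 40, so the period closes here.
sqrt(411) = [20; 3, 1, 1, 1, 19, 1, 1, 1, 3, 40]
Period length = 10

10


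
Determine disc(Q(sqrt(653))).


For K = Q(sqrt(d)) with d squarefree: disc(K) = d if d = 1 mod 4, and disc(K) = 4d if d = 2 or 3 mod 4.
Here d = 653, and d mod 4 = 1.
d = 1 mod 4 (O_K = Z[(1+sqrt(d))/2]), so disc(K) = d = 653

653


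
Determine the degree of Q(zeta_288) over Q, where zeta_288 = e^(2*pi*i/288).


The degree equals Euler's totient phi(288).
288 = 2^5 * 3^2
phi(288) = 96

96


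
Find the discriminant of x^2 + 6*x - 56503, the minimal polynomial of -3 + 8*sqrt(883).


The element -3 + 8*sqrt(883) has minimal polynomial:
x^2 + 6*x - 56503
Discriminant = (6)^2 - 4*(-56503)
= 36 + 226012
= 226048

226048


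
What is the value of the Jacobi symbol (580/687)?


Compute (580/687) via quadratic reciprocity:
  pull out 2: (2/687) = +1  (since 687 mod 8 = 7)
  pull out 2: (2/687) = +1  (since 687 mod 8 = 7)
  reciprocity: (145/687) -> +(687/145)
  reduce: (107/145)
  reciprocity: (107/145) -> +(145/107)
  reduce: (38/107)
  pull out 2: (2/107) = -1  (since 107 mod 8 = 3)
  reciprocity: (19/107) -> -(107/19)
  reduce: (12/19)
  pull out 2: (2/19) = -1  (since 19 mod 8 = 3)
  pull out 2: (2/19) = -1  (since 19 mod 8 = 3)
  reciprocity: (3/19) -> -(19/3)
  reduce: (1/3)
  (1/3) = 1
Product of signs = -1

-1


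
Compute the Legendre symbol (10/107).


p = 107 is prime, so compute (10/107) with the reciprocity algorithm (Jacobi-symbol steps: pull out 2s via (2/n), flip via reciprocity, reduce):
  pull out 2: (2/107) = -1  (since 107 mod 8 = 3)
  reciprocity: (5/107) -> +(107/5)
  reduce: (2/5)
  pull out 2: (2/5) = -1  (since 5 mod 8 = 5)
  (1/5) = 1
Product of signs = 1
(10/107) = 1

1


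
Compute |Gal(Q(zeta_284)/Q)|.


|Gal(Q(zeta_284)/Q)| = phi(284)
= 140

140


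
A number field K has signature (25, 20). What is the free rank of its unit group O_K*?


By Dirichlet's unit theorem:
rank = r1 + r2 - 1
= 25 + 20 - 1
= 44

44


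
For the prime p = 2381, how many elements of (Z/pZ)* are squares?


For prime p, the number of non-zero quadratic residues is (p-1)/2.
= (2381-1)/2
= 1190

1190


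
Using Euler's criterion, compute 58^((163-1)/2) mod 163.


p = 163 is prime and the exponent is (p-1)/2 = 81, so by Euler's criterion 58^81 = (58/163) = +1 or -1 mod 163.
Compute by square-and-multiply:
  81 = 64 + 16 + 1 (binary 1010001)
  Repeated squaring mod 163: 58^1 = 58, 58^2 = 104, 58^4 = 58, 58^8 = 104, 58^16 = 58, 58^32 = 104, 58^64 = 58
  58^81 = 58^64 * 58^16 * 58^1 = 58 * 58 * 58 mod 163
    58 * 58 = 3364 = 104 mod 163
    104 * 58 = 6032 = 1 mod 163
  58^81 = 1 mod 163
Result 1: 58 is a quadratic residue mod 163.
58^81 mod 163 = 1

1


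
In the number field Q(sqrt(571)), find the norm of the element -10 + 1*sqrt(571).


N(a + b*sqrt(d)) = a^2 - d*b^2
= (-10)^2 - (571)*(1)^2
= 100 - 571
= -471

-471


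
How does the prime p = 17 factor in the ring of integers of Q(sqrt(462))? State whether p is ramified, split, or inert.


K = Q(sqrt(462)). Since d mod 4 = 2, disc(K) = 1848.
Check p | disc: 1848 mod 17 = 12.
p does not divide disc. Compute Legendre symbol (d/p):
3^((17-1)/2) mod 17 = -1
(d/p) = -1, so p is inert: (p) stays prime with e=1, f=2, g=1.
Therefore p is inert.

inert


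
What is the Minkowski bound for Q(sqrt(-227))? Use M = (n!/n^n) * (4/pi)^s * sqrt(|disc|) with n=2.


d = -227, d mod 4 = 1, so disc(K) = d = -227; |disc(K)| = 227
Imaginary quadratic field, so n = 2, s = r2 = 1, r1 = 0
M = (n!/n^n) * (4/pi)^s * sqrt(|disc(K)|) = (2!/2^2) * (4/pi)^1 * sqrt(227)
= 0.5 * 1.273240 * 15.066519
= 9.5916

9.5916


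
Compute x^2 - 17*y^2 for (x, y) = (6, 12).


x^2 - d*y^2
= 6^2 - 17*12^2
= 36 - 2448
= -2412

-2412


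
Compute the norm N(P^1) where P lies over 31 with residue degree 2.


N(P^a) = p^(a*f)
= 31^(1*2)
= 31^2
= 961

961


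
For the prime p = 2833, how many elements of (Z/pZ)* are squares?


For prime p, the number of non-zero quadratic residues is (p-1)/2.
= (2833-1)/2
= 1416

1416


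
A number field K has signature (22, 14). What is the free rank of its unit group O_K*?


By Dirichlet's unit theorem:
rank = r1 + r2 - 1
= 22 + 14 - 1
= 35

35


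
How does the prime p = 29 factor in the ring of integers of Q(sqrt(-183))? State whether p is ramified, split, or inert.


K = Q(sqrt(-183)). Since d mod 4 = 1, disc(K) = -183.
Check p | disc: -183 mod 29 = 20.
p does not divide disc. Compute Legendre symbol (d/p):
20^((29-1)/2) mod 29 = 1
(d/p) = 1, so p splits: (p) = P*P' with e=1, f=1, g=2.
Therefore p is split.

split


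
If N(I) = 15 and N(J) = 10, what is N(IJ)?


N(IJ) = N(I) * N(J)
= 15 * 10
= 150

150


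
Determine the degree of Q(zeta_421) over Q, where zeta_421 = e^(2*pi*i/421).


The degree equals Euler's totient phi(421).
421 = 421
phi(421) = 420

420


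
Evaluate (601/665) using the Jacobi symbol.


Compute (601/665) via quadratic reciprocity:
  reciprocity: (601/665) -> +(665/601)
  reduce: (64/601)
  pull out 2: (2/601) = +1  (since 601 mod 8 = 1)
  pull out 2: (2/601) = +1  (since 601 mod 8 = 1)
  pull out 2: (2/601) = +1  (since 601 mod 8 = 1)
  pull out 2: (2/601) = +1  (since 601 mod 8 = 1)
  pull out 2: (2/601) = +1  (since 601 mod 8 = 1)
  pull out 2: (2/601) = +1  (since 601 mod 8 = 1)
  (1/601) = 1
Product of signs = 1

1


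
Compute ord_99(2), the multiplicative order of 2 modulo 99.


We want ord_99(2), the smallest k >= 1 with 2^k = 1 mod 99.
n = 99 = 3^2 * 11, phi(99) = 60; the order divides phi(n).
Divisors of 60: 1, 2, 3, 4, 5, 6, 10, 12, 15, 20, 30, 60
Repeated squaring mod 99: 2^1 = 2, 2^2 = 4, 2^4 = 16, 2^8 = 58, 2^16 = 97, 2^32 = 4
Test divisors in increasing order:
  k=1: 2^1 = 2 mod 99
  k=2: 2^2 = 4 mod 99
  k=3: 2^3 = 4 * 2 = 8 mod 99
  k=4: 2^4 = 16 mod 99
  k=5: 2^5 = 16 * 2 = 32 mod 99
  k=6: 2^6 = 16 * 4 = 64 mod 99
  k=10: 2^10 = 58 * 4 = 34 mod 99
  k=12: 2^12 = 58 * 16 = 37 mod 99
  k=15: 2^15 = 58 * 16 * 4 * 2 = 98 mod 99
  k=20: 2^20 = 97 * 16 = 67 mod 99
  k=30: 2^30 = 97 * 58 * 16 * 4 = 1 mod 99  <- first divisor giving 1
Order = 30

30


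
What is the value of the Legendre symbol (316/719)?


p = 719 is prime, so compute (316/719) with the reciprocity algorithm (Jacobi-symbol steps: pull out 2s via (2/n), flip via reciprocity, reduce):
  pull out 2: (2/719) = +1  (since 719 mod 8 = 7)
  pull out 2: (2/719) = +1  (since 719 mod 8 = 7)
  reciprocity: (79/719) -> -(719/79)
  reduce: (8/79)
  pull out 2: (2/79) = +1  (since 79 mod 8 = 7)
  pull out 2: (2/79) = +1  (since 79 mod 8 = 7)
  pull out 2: (2/79) = +1  (since 79 mod 8 = 7)
  (1/79) = 1
Product of signs = -1
(316/719) = -1

-1
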